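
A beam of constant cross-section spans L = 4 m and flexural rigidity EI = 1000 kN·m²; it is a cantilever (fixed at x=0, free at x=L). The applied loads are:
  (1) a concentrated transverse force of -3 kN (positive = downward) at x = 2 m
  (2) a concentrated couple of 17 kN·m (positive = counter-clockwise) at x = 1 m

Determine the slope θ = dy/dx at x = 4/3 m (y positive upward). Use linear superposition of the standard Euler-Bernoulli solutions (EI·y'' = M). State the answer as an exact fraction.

Load 1 — point force P=-3 kN at a=2 m (b=L-a=2):
  θ_1 = -Px(2a-x)/(2EI)  [x≤a] = -(-3)·(4/3)·(2·2-(4/3))/(2·1000) = 2/375 rad
Load 2 — applied couple M₀=17 kN·m at a=1 m (b=L-a=3):
  θ_2 = M₀a/EI  [x>a] = 17·1/1000 = 17/1000 rad
Superposition: θ = Σ θ_i = 67/3000 rad ≈ 0.022333 rad

θ(4/3) = 67/3000 rad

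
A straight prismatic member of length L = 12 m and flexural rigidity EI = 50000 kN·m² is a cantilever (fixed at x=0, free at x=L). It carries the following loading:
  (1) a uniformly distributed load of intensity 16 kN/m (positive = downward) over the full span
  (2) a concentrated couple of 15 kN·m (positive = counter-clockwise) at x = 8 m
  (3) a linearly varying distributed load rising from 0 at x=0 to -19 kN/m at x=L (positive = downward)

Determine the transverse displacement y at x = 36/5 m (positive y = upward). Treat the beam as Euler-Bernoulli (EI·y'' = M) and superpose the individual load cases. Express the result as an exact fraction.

Load 1 — uniform load w=16 kN/m over full span:
  y_1 = -wx²(x²-4Lx+6L²)/(24EI) = -16·(36/5)²·((36/5)²-4·12·(36/5)+6·12²)/(24·50000) = -769824/1953125 m
Load 2 — applied couple M₀=15 kN·m at a=8 m (b=L-a=4):
  y_2 = M₀x²/(2EI)  [x≤a] = 15·(36/5)²/(2·50000) = 243/31250 m
Load 3 — triangular load w₀=-19 kN/m (0→w₀ over full span):
  y_3 = (w₀Lx³/12-w₀L²x²/6-w₀x⁵/(120L))/EI = ((-19)·12·(36/5)³/12-(-19)·12²·(36/5)²/6-(-19)·(36/5)⁵/(120·12))/50000 = 16408818/48828125 m
Superposition: y = Σ y_i = -4914189/97656250 m ≈ -0.050321 m

y(36/5) = -4914189/97656250 m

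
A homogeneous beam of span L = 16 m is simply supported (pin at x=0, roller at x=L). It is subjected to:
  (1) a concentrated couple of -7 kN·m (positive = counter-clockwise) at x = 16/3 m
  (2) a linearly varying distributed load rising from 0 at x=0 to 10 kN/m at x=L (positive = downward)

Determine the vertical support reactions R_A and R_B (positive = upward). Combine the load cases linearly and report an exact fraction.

R_A = 1259/48 kN, R_B = 2581/48 kN

Load 1 — applied couple M₀=-7 kN·m at a=16/3 m (b=L-a=32/3):
  R_A = M₀/L = (-7)/16 = -7/16 kN
  R_B = -M₀/L = -(-7)/16 = 7/16 kN
Load 2 — triangular load w₀=10 kN/m (0→w₀ over full span):
  R_A = w₀L/6 = 10·16/6 = 80/3 kN
  R_B = w₀L/3 = 10·16/3 = 160/3 kN
Superposition: R_A = 1259/48 kN, R_B = 2581/48 kN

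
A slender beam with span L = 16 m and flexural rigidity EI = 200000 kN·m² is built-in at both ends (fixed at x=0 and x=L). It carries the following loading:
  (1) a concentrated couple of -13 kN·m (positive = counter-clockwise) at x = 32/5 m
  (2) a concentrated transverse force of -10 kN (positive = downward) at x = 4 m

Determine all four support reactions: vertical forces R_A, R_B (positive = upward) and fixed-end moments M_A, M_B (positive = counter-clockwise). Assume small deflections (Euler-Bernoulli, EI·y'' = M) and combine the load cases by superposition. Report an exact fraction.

R_A = -3843/400 kN, M_A = -1203/50 kN·m, R_B = -157/400 kN, M_B = 167/50 kN·m

Load 1 — applied couple M₀=-13 kN·m at a=32/5 m (b=L-a=48/5):
  R_A = 6M₀ab/L³ = 6·(-13)·(32/5)·(48/5)/16³ = -117/100 kN
  M_A = M₀b(2a-b)/L² = (-13)·(48/5)·(2·(32/5)-(48/5))/16² = -39/25 kN·m
  R_B = -6M₀ab/L³ = -6·(-13)·(32/5)·(48/5)/16³ = 117/100 kN
  M_B = M₀a(2b-a)/L² = (-13)·(32/5)·(2·(48/5)-(32/5))/16² = -104/25 kN·m
Load 2 — point force P=-10 kN at a=4 m (b=L-a=12):
  R_A = Pb²(3a+b)/L³ = (-10)·12²·(3·4+12)/16³ = -135/16 kN
  M_A = Pab²/L² = (-10)·4·12²/16² = -45/2 kN·m
  R_B = Pa²(a+3b)/L³ = (-10)·4²·(4+3·12)/16³ = -25/16 kN
  M_B = -Pa²b/L² = -(-10)·4²·12/16² = 15/2 kN·m
Superposition: R_A = -3843/400 kN, M_A = -1203/50 kN·m, R_B = -157/400 kN, M_B = 167/50 kN·m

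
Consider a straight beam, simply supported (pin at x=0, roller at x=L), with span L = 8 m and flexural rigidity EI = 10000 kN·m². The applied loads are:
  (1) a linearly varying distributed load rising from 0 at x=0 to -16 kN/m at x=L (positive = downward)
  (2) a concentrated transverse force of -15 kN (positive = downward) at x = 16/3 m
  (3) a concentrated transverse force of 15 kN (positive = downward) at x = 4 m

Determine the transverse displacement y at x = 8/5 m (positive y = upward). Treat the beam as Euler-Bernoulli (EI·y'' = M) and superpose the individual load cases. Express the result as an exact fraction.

Load 1 — triangular load w₀=-16 kN/m (0→w₀ over full span):
  y_1 = -w₀x(7L⁴-10L²x²+3x⁴)/(360LEI) = -(-16)·(8/5)·(7·8⁴-10·8²·(8/5)²+3·(8/5)⁴)/(360·8·10000) = 704512/29296875 m
Load 2 — point force P=-15 kN at a=16/3 m (b=L-a=8/3):
  y_2 = -Pbx(L²-b²-x²)/(6LEI)  [x≤a] = -(-15)·(8/3)·(8/5)·(8²-(8/3)²-(8/5)²)/(6·8·10000) = 3056/421875 m
Load 3 — point force P=15 kN at a=4 m (b=L-a=4):
  y_3 = -Pbx(L²-b²-x²)/(6LEI)  [x≤a] = -15·4·(8/5)·(8²-4²-(8/5)²)/(6·8·10000) = -142/15625 m
Superposition: y = Σ y_i = 5854358/263671875 m ≈ 0.022203 m

y(8/5) = 5854358/263671875 m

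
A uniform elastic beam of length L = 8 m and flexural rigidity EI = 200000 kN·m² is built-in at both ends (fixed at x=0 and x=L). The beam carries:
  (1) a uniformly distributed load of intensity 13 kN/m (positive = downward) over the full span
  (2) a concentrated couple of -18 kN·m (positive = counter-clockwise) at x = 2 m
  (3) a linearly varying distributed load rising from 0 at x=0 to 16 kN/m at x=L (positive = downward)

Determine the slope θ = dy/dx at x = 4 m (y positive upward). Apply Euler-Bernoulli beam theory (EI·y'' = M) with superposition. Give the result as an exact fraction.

Load 1 — uniform load w=13 kN/m over full span:
  θ_1 = -wx(L-x)(L-2x)/(12EI) = -13·4·(8-4)·(8-2·4)/(12·200000) = 0 rad
Load 2 — applied couple M₀=-18 kN·m at a=2 m (b=L-a=6):
  θ_2 = (R_Ax²/2 - M_Ax - M₀(x-a))/EI  [x>a] with R_A=-81/32, M_A=27/8 = ((-81/32)·4²/2 - (27/8)·4 - (-18)·(4-2))/200000 = 9/800000 rad
Load 3 — triangular load w₀=16 kN/m (0→w₀ over full span):
  θ_3 = -w₀(2x(L-x)(L-2x)(x+2L)+x²(L-x)²)/(120LEI) = -16·(2·4·(8-4)·(8-2·4)·(4+2·8)+4²·(8-4)²)/(120·8·200000) = -1/46875 rad
Superposition: θ = Σ θ_i = -121/12000000 rad ≈ -0.000010 rad

θ(4) = -121/12000000 rad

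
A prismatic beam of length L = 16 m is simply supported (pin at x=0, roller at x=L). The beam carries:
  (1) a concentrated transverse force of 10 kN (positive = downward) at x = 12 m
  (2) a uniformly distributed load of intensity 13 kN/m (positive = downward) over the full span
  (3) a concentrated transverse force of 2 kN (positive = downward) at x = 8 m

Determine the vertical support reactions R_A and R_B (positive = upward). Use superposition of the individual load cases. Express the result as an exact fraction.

R_A = 215/2 kN, R_B = 225/2 kN

Load 1 — point force P=10 kN at a=12 m (b=L-a=4):
  R_A = Pb/L = 10·4/16 = 5/2 kN
  R_B = Pa/L = 10·12/16 = 15/2 kN
Load 2 — uniform load w=13 kN/m over full span:
  R_A = wL/2 = 13·16/2 = 104 kN
  R_B = wL/2 = 13·16/2 = 104 kN
Load 3 — point force P=2 kN at a=8 m (b=L-a=8):
  R_A = Pb/L = 2·8/16 = 1 kN
  R_B = Pa/L = 2·8/16 = 1 kN
Superposition: R_A = 215/2 kN, R_B = 225/2 kN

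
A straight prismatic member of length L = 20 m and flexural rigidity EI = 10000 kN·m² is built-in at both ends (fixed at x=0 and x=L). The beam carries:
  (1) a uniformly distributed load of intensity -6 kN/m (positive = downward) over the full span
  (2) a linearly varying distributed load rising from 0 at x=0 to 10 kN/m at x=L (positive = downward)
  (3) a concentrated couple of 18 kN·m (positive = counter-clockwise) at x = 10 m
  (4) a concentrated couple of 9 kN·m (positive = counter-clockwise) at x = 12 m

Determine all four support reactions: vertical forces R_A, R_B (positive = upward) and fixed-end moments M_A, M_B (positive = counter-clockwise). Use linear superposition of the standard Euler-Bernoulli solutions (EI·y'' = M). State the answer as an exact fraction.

Load 1 — uniform load w=-6 kN/m over full span:
  R_A = wL/2 = (-6)·20/2 = -60 kN
  M_A = wL²/12 = (-6)·20²/12 = -200 kN·m
  R_B = wL/2 = (-6)·20/2 = -60 kN
  M_B = -wL²/12 = -(-6)·20²/12 = 200 kN·m
Load 2 — triangular load w₀=10 kN/m (0→w₀ over full span):
  R_A = 3w₀L/20 = 3·10·20/20 = 30 kN
  M_A = w₀L²/30 = 10·20²/30 = 400/3 kN·m
  R_B = 7w₀L/20 = 7·10·20/20 = 70 kN
  M_B = -w₀L²/20 = -10·20²/20 = -200 kN·m
Load 3 — applied couple M₀=18 kN·m at a=10 m (b=L-a=10):
  R_A = 6M₀ab/L³ = 6·18·10·10/20³ = 27/20 kN
  M_A = M₀b(2a-b)/L² = 18·10·(2·10-10)/20² = 9/2 kN·m
  R_B = -6M₀ab/L³ = -6·18·10·10/20³ = -27/20 kN
  M_B = M₀a(2b-a)/L² = 18·10·(2·10-10)/20² = 9/2 kN·m
Load 4 — applied couple M₀=9 kN·m at a=12 m (b=L-a=8):
  R_A = 6M₀ab/L³ = 6·9·12·8/20³ = 81/125 kN
  M_A = M₀b(2a-b)/L² = 9·8·(2·12-8)/20² = 72/25 kN·m
  R_B = -6M₀ab/L³ = -6·9·12·8/20³ = -81/125 kN
  M_B = M₀a(2b-a)/L² = 9·12·(2·8-12)/20² = 27/25 kN·m
Superposition: R_A = -14001/500 kN, M_A = -8893/150 kN·m, R_B = 4001/500 kN, M_B = 279/50 kN·m

R_A = -14001/500 kN, M_A = -8893/150 kN·m, R_B = 4001/500 kN, M_B = 279/50 kN·m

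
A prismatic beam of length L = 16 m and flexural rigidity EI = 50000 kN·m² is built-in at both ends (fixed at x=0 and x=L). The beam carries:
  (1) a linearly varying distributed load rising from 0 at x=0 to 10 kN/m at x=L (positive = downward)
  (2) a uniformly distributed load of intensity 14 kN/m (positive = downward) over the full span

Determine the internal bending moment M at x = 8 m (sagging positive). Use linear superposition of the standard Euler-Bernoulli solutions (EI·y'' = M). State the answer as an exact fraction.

Load 1 — triangular load w₀=10 kN/m (0→w₀ over full span):
  M_1 = 3w₀Lx/20 - w₀L²/30 - w₀x³/(6L) = 3·10·16·8/20 - 10·16²/30 - 10·8³/(6·16) = 160/3 kN·m
Load 2 — uniform load w=14 kN/m over full span:
  M_2 = wLx/2 - wL²/12 - wx²/2 = 14·16·8/2 - 14·16²/12 - 14·8²/2 = 448/3 kN·m
Superposition: M = Σ M_i = 608/3 kN·m ≈ 202.666667 kN·m

M(8) = 608/3 kN·m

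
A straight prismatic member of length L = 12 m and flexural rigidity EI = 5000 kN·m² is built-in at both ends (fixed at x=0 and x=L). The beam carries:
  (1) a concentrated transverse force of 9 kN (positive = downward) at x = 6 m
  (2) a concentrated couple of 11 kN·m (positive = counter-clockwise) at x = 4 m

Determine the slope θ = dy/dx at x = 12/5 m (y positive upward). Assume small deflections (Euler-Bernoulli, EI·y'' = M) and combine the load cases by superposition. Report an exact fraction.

Load 1 — point force P=9 kN at a=6 m (b=L-a=6):
  θ_1 = -Pb²x(2aL-(3a+b)x)/(2L³EI)  [x≤a] = -9·6²·(12/5)·(2·6·12-(3·6+6)·(12/5))/(2·12³·5000) = -243/62500 rad
Load 2 — applied couple M₀=11 kN·m at a=4 m (b=L-a=8):
  θ_2 = (R_Ax²/2 - M_Ax)/EI  [x≤a] with R_A=11/9, M_A=0 = ((11/9)·(12/5)²/2 - 0·(12/5))/5000 = 11/15625 rad
Superposition: θ = Σ θ_i = -199/62500 rad ≈ -0.003184 rad

θ(12/5) = -199/62500 rad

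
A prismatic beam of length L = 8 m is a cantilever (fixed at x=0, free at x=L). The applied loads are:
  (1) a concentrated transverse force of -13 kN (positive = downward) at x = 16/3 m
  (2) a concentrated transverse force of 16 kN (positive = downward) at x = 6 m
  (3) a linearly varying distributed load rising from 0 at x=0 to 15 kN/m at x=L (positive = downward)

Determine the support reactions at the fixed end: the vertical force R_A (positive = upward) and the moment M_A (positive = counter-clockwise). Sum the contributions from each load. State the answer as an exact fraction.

Load 1 — point force P=-13 kN at a=16/3 m (b=L-a=8/3):
  R_A = P = (-13) = -13 kN
  M_A = Pa = (-13)·(16/3) = -208/3 kN·m
Load 2 — point force P=16 kN at a=6 m (b=L-a=2):
  R_A = P = 16 kN
  M_A = Pa = 16·6 = 96 kN·m
Load 3 — triangular load w₀=15 kN/m (0→w₀ over full span):
  R_A = w₀L/2 = 15·8/2 = 60 kN
  M_A = w₀L²/3 = 15·8²/3 = 320 kN·m
Superposition: R_A = 63 kN, M_A = 1040/3 kN·m

R_A = 63 kN, M_A = 1040/3 kN·m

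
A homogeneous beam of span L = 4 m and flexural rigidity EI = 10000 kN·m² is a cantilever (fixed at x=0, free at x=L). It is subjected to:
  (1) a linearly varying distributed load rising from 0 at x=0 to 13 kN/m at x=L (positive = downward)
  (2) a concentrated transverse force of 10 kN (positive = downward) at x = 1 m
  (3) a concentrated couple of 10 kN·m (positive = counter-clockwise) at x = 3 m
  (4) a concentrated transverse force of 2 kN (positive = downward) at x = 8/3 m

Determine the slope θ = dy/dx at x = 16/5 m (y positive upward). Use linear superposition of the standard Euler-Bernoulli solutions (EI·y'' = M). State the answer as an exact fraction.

Load 1 — triangular load w₀=13 kN/m (0→w₀ over full span):
  θ_1 = (w₀Lx²/4-w₀L²x/3-w₀x⁴/(24L))/EI = (13·4·(16/5)²/4-13·4²·(16/5)/3-13·(16/5)⁴/(24·4))/10000 = -12064/1171875 rad
Load 2 — point force P=10 kN at a=1 m (b=L-a=3):
  θ_2 = -Pa²/(2EI)  [x>a] = -10·1²/(2·10000) = -1/2000 rad
Load 3 — applied couple M₀=10 kN·m at a=3 m (b=L-a=1):
  θ_3 = M₀a/EI  [x>a] = 10·3/10000 = 3/1000 rad
Load 4 — point force P=2 kN at a=8/3 m (b=L-a=4/3):
  θ_4 = -Pa²/(2EI)  [x>a] = -2·(8/3)²/(2·10000) = -4/5625 rad
Superposition: θ = Σ θ_i = -478447/56250000 rad ≈ -0.008506 rad

θ(16/5) = -478447/56250000 rad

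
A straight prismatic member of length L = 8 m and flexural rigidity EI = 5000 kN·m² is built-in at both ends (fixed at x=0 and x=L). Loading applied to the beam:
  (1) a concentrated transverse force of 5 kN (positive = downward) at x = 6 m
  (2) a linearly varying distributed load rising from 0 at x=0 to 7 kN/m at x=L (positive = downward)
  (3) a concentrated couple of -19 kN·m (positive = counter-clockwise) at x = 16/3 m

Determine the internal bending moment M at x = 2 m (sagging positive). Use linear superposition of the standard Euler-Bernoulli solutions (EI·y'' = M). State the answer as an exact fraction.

Load 1 — point force P=5 kN at a=6 m (b=L-a=2):
  M_1 = Pb²(3a+b)x/L³ - Pab²/L²  [x≤a] = 5·2²·(3·6+2)·2/8³ - 5·6·2²/8² = -5/16 kN·m
Load 2 — triangular load w₀=7 kN/m (0→w₀ over full span):
  M_2 = 3w₀Lx/20 - w₀L²/30 - w₀x³/(6L) = 3·7·8·2/20 - 7·8²/30 - 7·2³/(6·8) = 7/10 kN·m
Load 3 — applied couple M₀=-19 kN·m at a=16/3 m (b=L-a=8/3):
  M_3 = R_Ax - M_A  [x≤a] with R_A=-19/6, M_A=-19/3 = (-19/6)·2 - (-19/3) = 0 kN·m
Superposition: M = Σ M_i = 31/80 kN·m ≈ 0.387500 kN·m

M(2) = 31/80 kN·m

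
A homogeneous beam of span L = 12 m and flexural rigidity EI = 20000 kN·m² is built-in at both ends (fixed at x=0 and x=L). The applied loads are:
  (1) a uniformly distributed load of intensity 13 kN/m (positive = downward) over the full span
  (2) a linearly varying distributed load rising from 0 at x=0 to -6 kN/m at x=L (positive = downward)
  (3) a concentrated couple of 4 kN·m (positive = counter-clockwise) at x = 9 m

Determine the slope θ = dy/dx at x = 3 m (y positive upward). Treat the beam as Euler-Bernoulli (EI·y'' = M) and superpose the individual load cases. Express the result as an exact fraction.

Load 1 — uniform load w=13 kN/m over full span:
  θ_1 = -wx(L-x)(L-2x)/(12EI) = -13·3·(12-3)·(12-2·3)/(12·20000) = -351/40000 rad
Load 2 — triangular load w₀=-6 kN/m (0→w₀ over full span):
  θ_2 = -w₀(2x(L-x)(L-2x)(x+2L)+x²(L-x)²)/(120LEI) = -(-6)·(2·3·(12-3)·(12-2·3)·(3+2·12)+3²·(12-3)²)/(120·12·20000) = 3159/1600000 rad
Load 3 — applied couple M₀=4 kN·m at a=9 m (b=L-a=3):
  θ_3 = (R_Ax²/2 - M_Ax)/EI  [x≤a] with R_A=3/8, M_A=5/4 = ((3/8)·3²/2 - (5/4)·3)/20000 = -33/320000 rad
Superposition: θ = Σ θ_i = -5523/800000 rad ≈ -0.006904 rad

θ(3) = -5523/800000 rad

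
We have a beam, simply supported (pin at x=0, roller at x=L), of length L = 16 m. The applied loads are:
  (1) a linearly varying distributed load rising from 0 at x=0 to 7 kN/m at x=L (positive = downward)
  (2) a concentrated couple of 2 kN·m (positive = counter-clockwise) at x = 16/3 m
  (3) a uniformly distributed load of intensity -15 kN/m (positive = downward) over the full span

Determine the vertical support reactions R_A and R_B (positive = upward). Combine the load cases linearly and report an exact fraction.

R_A = -2429/24 kN, R_B = -1987/24 kN

Load 1 — triangular load w₀=7 kN/m (0→w₀ over full span):
  R_A = w₀L/6 = 7·16/6 = 56/3 kN
  R_B = w₀L/3 = 7·16/3 = 112/3 kN
Load 2 — applied couple M₀=2 kN·m at a=16/3 m (b=L-a=32/3):
  R_A = M₀/L = 2/16 = 1/8 kN
  R_B = -M₀/L = -2/16 = -1/8 kN
Load 3 — uniform load w=-15 kN/m over full span:
  R_A = wL/2 = (-15)·16/2 = -120 kN
  R_B = wL/2 = (-15)·16/2 = -120 kN
Superposition: R_A = -2429/24 kN, R_B = -1987/24 kN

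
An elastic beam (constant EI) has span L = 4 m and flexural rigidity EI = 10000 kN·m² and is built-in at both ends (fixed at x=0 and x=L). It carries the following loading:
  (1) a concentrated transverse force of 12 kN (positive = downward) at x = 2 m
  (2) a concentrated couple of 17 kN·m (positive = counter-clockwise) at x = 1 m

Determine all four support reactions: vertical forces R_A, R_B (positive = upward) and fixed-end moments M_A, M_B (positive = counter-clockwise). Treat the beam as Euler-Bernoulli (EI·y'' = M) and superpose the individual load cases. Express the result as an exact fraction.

R_A = 345/32 kN, M_A = 45/16 kN·m, R_B = 39/32 kN, M_B = -11/16 kN·m

Load 1 — point force P=12 kN at a=2 m (b=L-a=2):
  R_A = Pb²(3a+b)/L³ = 12·2²·(3·2+2)/4³ = 6 kN
  M_A = Pab²/L² = 12·2·2²/4² = 6 kN·m
  R_B = Pa²(a+3b)/L³ = 12·2²·(2+3·2)/4³ = 6 kN
  M_B = -Pa²b/L² = -12·2²·2/4² = -6 kN·m
Load 2 — applied couple M₀=17 kN·m at a=1 m (b=L-a=3):
  R_A = 6M₀ab/L³ = 6·17·1·3/4³ = 153/32 kN
  M_A = M₀b(2a-b)/L² = 17·3·(2·1-3)/4² = -51/16 kN·m
  R_B = -6M₀ab/L³ = -6·17·1·3/4³ = -153/32 kN
  M_B = M₀a(2b-a)/L² = 17·1·(2·3-1)/4² = 85/16 kN·m
Superposition: R_A = 345/32 kN, M_A = 45/16 kN·m, R_B = 39/32 kN, M_B = -11/16 kN·m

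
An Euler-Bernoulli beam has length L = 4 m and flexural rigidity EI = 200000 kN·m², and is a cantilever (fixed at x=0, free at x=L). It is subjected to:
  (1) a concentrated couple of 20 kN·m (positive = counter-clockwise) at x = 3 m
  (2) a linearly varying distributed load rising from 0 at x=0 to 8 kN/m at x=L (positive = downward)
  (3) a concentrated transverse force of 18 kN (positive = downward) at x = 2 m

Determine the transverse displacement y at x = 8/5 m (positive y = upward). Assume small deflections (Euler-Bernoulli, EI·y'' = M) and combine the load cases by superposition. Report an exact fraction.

y(8/5) = -38128/146484375 m

Load 1 — applied couple M₀=20 kN·m at a=3 m (b=L-a=1):
  y_1 = M₀x²/(2EI)  [x≤a] = 20·(8/5)²/(2·200000) = 2/15625 m
Load 2 — triangular load w₀=8 kN/m (0→w₀ over full span):
  y_2 = (w₀Lx³/12-w₀L²x²/6-w₀x⁵/(120L))/EI = (8·4·(8/5)³/12-8·4²·(8/5)²/6-8·(8/5)⁵/(120·4))/200000 = -32128/146484375 m
Load 3 — point force P=18 kN at a=2 m (b=L-a=2):
  y_3 = -Px²(3a-x)/(6EI)  [x≤a] = -18·(8/5)²·(3·2-(8/5))/(6·200000) = -66/390625 m
Superposition: y = Σ y_i = -38128/146484375 m ≈ -0.000260 m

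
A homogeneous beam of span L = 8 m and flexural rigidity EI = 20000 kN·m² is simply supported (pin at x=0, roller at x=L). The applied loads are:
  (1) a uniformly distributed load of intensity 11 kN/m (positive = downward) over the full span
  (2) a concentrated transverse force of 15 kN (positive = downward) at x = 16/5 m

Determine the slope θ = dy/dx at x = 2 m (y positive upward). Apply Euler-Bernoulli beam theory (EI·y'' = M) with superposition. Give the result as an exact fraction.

Load 1 — uniform load w=11 kN/m over full span:
  θ_1 = -w(L³-6Lx²+4x³)/(24EI) = -11·(8³-6·8·2²+4·2³)/(24·20000) = -121/15000 rad
Load 2 — point force P=15 kN at a=16/5 m (b=L-a=24/5):
  θ_2 = -Pb(L²-b²-3x²)/(6LEI)  [x≤a] = -15·(24/5)·(8²-(24/5)²-3·2²)/(6·8·20000) = -543/250000 rad
Superposition: θ = Σ θ_i = -7679/750000 rad ≈ -0.010239 rad

θ(2) = -7679/750000 rad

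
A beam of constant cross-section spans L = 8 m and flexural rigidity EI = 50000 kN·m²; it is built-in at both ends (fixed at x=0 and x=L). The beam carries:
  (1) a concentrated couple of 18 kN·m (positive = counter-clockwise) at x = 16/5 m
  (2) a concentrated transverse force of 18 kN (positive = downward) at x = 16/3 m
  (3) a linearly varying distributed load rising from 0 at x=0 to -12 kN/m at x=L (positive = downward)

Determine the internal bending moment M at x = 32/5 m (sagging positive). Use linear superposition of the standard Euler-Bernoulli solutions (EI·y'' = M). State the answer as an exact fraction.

Load 1 — applied couple M₀=18 kN·m at a=16/5 m (b=L-a=24/5):
  M_1 = R_Ax - M_A - M₀  [x>a] with R_A=81/25, M_A=54/25 = (81/25)·(32/5) - (54/25) - 18 = 72/125 kN·m
Load 2 — point force P=18 kN at a=16/3 m (b=L-a=8/3):
  M_2 = Pa²(a+3b)(L-x)/L³ - Pa²b/L²  [x>a] = 18·(16/3)²·((16/3)+3·(8/3))·(8-(32/5))/8³ - 18·(16/3)²·(8/3)/8² = 0 kN·m
Load 3 — triangular load w₀=-12 kN/m (0→w₀ over full span):
  M_3 = 3w₀Lx/20 - w₀L²/30 - w₀x³/(6L) = 3·(-12)·8·(32/5)/20 - (-12)·8²/30 - (-12)·(32/5)³/(6·8) = -128/125 kN·m
Superposition: M = Σ M_i = -56/125 kN·m ≈ -0.448000 kN·m

M(32/5) = -56/125 kN·m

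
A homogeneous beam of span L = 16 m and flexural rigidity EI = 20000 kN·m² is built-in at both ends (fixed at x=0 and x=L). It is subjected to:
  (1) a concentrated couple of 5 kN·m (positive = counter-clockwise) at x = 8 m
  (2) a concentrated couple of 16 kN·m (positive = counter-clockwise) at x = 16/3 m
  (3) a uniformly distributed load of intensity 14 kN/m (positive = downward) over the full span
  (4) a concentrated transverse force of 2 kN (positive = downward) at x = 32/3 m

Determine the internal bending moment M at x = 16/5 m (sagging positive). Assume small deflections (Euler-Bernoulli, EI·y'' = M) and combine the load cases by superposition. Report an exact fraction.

Load 1 — applied couple M₀=5 kN·m at a=8 m (b=L-a=8):
  M_1 = R_Ax - M_A  [x≤a] with R_A=15/32, M_A=5/4 = (15/32)·(16/5) - (5/4) = 1/4 kN·m
Load 2 — applied couple M₀=16 kN·m at a=16/3 m (b=L-a=32/3):
  M_2 = R_Ax - M_A  [x≤a] with R_A=4/3, M_A=0 = (4/3)·(16/5) - 0 = 64/15 kN·m
Load 3 — uniform load w=14 kN/m over full span:
  M_3 = wLx/2 - wL²/12 - wx²/2 = 14·16·(16/5)/2 - 14·16²/12 - 14·(16/5)²/2 = -896/75 kN·m
Load 4 — point force P=2 kN at a=32/3 m (b=L-a=16/3):
  M_4 = Pb²(3a+b)x/L³ - Pab²/L²  [x≤a] = 2·(16/3)²·(3·(32/3)+(16/3))·(16/5)/16³ - 2·(32/3)·(16/3)²/16² = -32/45 kN·m
Superposition: M = Σ M_i = -7327/900 kN·m ≈ -8.141111 kN·m

M(16/5) = -7327/900 kN·m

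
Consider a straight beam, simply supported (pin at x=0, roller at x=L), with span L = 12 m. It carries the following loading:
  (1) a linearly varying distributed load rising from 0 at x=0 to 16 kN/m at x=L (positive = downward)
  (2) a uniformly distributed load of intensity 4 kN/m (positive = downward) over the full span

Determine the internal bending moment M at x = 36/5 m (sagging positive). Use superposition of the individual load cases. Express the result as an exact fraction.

M(36/5) = 27072/125 kN·m

Load 1 — triangular load w₀=16 kN/m (0→w₀ over full span):
  M_1 = w₀Lx/6 - w₀x³/(6L) = 16·12·(36/5)/6 - 16·(36/5)³/(6·12) = 18432/125 kN·m
Load 2 — uniform load w=4 kN/m over full span:
  M_2 = wx(L-x)/2 = 4·(36/5)·(12-(36/5))/2 = 1728/25 kN·m
Superposition: M = Σ M_i = 27072/125 kN·m ≈ 216.576000 kN·m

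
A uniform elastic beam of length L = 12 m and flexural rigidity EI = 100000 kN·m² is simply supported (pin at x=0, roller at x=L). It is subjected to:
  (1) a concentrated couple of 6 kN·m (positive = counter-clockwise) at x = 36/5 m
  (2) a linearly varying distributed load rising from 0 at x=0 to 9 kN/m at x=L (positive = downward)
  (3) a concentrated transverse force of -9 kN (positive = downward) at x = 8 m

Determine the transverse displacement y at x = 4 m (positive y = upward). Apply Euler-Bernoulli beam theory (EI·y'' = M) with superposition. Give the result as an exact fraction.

y(4) = -1921/234375 m

Load 1 — applied couple M₀=6 kN·m at a=36/5 m (b=L-a=24/5):
  y_1 = (M₀x³/(6L)+C₁x)/EI  [x≤a] with C₁=M₀(3b²-L²)/(6L)=-156/25 = (6·4³/(6·12)+(-156/25)·4)/100000 = -46/234375 m
Load 2 — triangular load w₀=9 kN/m (0→w₀ over full span):
  y_2 = -w₀x(7L⁴-10L²x²+3x⁴)/(360LEI) = -9·4·(7·12⁴-10·12²·4²+3·4⁴)/(360·12·100000) = -32/3125 m
Load 3 — point force P=-9 kN at a=8 m (b=L-a=4):
  y_3 = -Pbx(L²-b²-x²)/(6LEI)  [x≤a] = -(-9)·4·4·(12²-4²-4²)/(6·12·100000) = 7/3125 m
Superposition: y = Σ y_i = -1921/234375 m ≈ -0.008196 m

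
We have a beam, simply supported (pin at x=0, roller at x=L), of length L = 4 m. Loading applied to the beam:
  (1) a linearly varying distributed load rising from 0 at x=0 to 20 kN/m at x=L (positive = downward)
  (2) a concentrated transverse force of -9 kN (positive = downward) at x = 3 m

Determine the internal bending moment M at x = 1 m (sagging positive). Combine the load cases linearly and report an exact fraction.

Load 1 — triangular load w₀=20 kN/m (0→w₀ over full span):
  M_1 = w₀Lx/6 - w₀x³/(6L) = 20·4·1/6 - 20·1³/(6·4) = 25/2 kN·m
Load 2 — point force P=-9 kN at a=3 m (b=L-a=1):
  M_2 = Pbx/L  [x≤a] = (-9)·1·1/4 = -9/4 kN·m
Superposition: M = Σ M_i = 41/4 kN·m ≈ 10.250000 kN·m

M(1) = 41/4 kN·m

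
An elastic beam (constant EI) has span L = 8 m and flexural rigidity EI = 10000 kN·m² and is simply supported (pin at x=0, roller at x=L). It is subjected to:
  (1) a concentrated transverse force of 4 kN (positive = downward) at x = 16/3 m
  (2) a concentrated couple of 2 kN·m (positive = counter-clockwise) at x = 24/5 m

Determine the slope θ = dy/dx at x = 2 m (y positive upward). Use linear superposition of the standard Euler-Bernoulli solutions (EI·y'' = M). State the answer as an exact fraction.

θ(2) = -43991/40500000 rad

Load 1 — point force P=4 kN at a=16/3 m (b=L-a=8/3):
  θ_1 = -Pb(L²-b²-3x²)/(6LEI)  [x≤a] = -4·(8/3)·(8²-(8/3)²-3·2²)/(6·8·10000) = -101/101250 rad
Load 2 — applied couple M₀=2 kN·m at a=24/5 m (b=L-a=16/5):
  θ_2 = (M₀x²/(2L)+C₁)/EI  [x≤a] with C₁=M₀(3b²-L²)/(6L)=-104/75 = (2·2²/(2·8)+(-104/75))/10000 = -133/1500000 rad
Superposition: θ = Σ θ_i = -43991/40500000 rad ≈ -0.001086 rad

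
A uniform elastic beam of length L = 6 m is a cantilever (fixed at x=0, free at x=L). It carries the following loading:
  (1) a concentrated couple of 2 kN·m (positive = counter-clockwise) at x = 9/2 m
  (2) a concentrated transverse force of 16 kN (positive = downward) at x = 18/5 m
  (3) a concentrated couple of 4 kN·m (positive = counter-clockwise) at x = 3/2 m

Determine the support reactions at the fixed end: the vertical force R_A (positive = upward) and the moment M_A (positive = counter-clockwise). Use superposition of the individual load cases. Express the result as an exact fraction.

R_A = 16 kN, M_A = 258/5 kN·m

Load 1 — applied couple M₀=2 kN·m at a=9/2 m (b=L-a=3/2):
  R_A = 0 kN
  M_A = -M₀ = -2 kN·m
Load 2 — point force P=16 kN at a=18/5 m (b=L-a=12/5):
  R_A = P = 16 kN
  M_A = Pa = 16·(18/5) = 288/5 kN·m
Load 3 — applied couple M₀=4 kN·m at a=3/2 m (b=L-a=9/2):
  R_A = 0 kN
  M_A = -M₀ = -4 kN·m
Superposition: R_A = 16 kN, M_A = 258/5 kN·m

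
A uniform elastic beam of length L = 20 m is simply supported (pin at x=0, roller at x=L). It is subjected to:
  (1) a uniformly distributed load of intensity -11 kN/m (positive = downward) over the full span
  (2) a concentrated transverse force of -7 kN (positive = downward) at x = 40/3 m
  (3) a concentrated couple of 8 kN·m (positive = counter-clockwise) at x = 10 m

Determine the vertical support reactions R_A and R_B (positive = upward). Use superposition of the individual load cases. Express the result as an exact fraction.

R_A = -1679/15 kN, R_B = -1726/15 kN

Load 1 — uniform load w=-11 kN/m over full span:
  R_A = wL/2 = (-11)·20/2 = -110 kN
  R_B = wL/2 = (-11)·20/2 = -110 kN
Load 2 — point force P=-7 kN at a=40/3 m (b=L-a=20/3):
  R_A = Pb/L = (-7)·(20/3)/20 = -7/3 kN
  R_B = Pa/L = (-7)·(40/3)/20 = -14/3 kN
Load 3 — applied couple M₀=8 kN·m at a=10 m (b=L-a=10):
  R_A = M₀/L = 8/20 = 2/5 kN
  R_B = -M₀/L = -8/20 = -2/5 kN
Superposition: R_A = -1679/15 kN, R_B = -1726/15 kN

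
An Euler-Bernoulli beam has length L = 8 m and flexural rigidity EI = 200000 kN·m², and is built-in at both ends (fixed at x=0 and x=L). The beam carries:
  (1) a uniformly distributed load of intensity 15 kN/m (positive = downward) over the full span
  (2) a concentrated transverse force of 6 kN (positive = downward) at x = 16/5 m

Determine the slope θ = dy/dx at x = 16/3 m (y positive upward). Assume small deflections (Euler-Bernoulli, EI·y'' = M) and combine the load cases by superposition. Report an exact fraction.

Load 1 — uniform load w=15 kN/m over full span:
  θ_1 = -wx(L-x)(L-2x)/(12EI) = -15·(16/3)·(8-(16/3))·(8-2·(16/3))/(12·200000) = 4/16875 rad
Load 2 — point force P=6 kN at a=16/5 m (b=L-a=24/5):
  θ_2 = Pa²(L-x)(2bL-(3b+a)(L-x))/(2L³EI)  [x>a] = 6·(16/5)²·(8-(16/3))·(2·(24/5)·8-(3·(24/5)+(16/5))·(8-(16/3)))/(2·8³·200000) = 28/1171875 rad
Superposition: θ = Σ θ_i = 2752/10546875 rad ≈ 0.000261 rad

θ(16/3) = 2752/10546875 rad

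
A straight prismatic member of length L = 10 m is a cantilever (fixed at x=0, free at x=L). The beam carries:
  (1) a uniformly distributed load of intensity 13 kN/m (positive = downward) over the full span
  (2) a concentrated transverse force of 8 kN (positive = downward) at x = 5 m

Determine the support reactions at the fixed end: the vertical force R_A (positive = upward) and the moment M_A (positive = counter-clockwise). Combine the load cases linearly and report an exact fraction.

Load 1 — uniform load w=13 kN/m over full span:
  R_A = wL = 13·10 = 130 kN
  M_A = wL²/2 = 13·10²/2 = 650 kN·m
Load 2 — point force P=8 kN at a=5 m (b=L-a=5):
  R_A = P = 8 kN
  M_A = Pa = 8·5 = 40 kN·m
Superposition: R_A = 138 kN, M_A = 690 kN·m

R_A = 138 kN, M_A = 690 kN·m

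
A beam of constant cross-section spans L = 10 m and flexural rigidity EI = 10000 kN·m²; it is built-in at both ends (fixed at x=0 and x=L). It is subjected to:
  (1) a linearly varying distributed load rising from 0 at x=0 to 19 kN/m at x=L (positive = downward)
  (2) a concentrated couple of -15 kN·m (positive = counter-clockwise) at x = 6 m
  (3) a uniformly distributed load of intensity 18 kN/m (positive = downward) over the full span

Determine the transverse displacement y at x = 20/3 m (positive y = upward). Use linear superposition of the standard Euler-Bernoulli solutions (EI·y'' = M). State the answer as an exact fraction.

Load 1 — triangular load w₀=19 kN/m (0→w₀ over full span):
  y_1 = -w₀x²(L-x)²(x+2L)/(120LEI) = -19·(20/3)²·(10-(20/3))²·((20/3)+2·10)/(120·10·10000) = -76/3645 m
Load 2 — applied couple M₀=-15 kN·m at a=6 m (b=L-a=4):
  y_2 = (R_Ax³/6 - M_Ax²/2 - M₀(x-a)²/2)/EI  [x>a] with R_A=-54/25, M_A=-24/5 = ((-54/25)·(20/3)³/6 - (-24/5)·(20/3)²/2 - (-15)·((20/3)-6)²/2)/10000 = 1/3000 m
Load 3 — uniform load w=18 kN/m over full span:
  y_3 = -wx²(L-x)²/(24EI) = -18·(20/3)²·(10-(20/3))²/(24·10000) = -1/27 m
Superposition: y = Σ y_i = -41957/729000 m ≈ -0.057554 m

y(20/3) = -41957/729000 m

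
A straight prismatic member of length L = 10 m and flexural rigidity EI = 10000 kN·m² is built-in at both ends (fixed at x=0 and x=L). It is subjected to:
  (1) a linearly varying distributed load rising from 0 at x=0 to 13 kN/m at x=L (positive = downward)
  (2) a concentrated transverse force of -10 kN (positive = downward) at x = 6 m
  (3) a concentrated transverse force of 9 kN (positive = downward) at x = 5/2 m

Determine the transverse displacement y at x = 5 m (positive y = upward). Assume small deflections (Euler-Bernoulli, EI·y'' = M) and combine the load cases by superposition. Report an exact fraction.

y(5) = -701/48000 m

Load 1 — triangular load w₀=13 kN/m (0→w₀ over full span):
  y_1 = -w₀x²(L-x)²(x+2L)/(120LEI) = -13·5²·(10-5)²·(5+2·10)/(120·10·10000) = -13/768 m
Load 2 — point force P=-10 kN at a=6 m (b=L-a=4):
  y_2 = -Pb²x²(3aL-(3a+b)x)/(6L³EI)  [x≤a] = -(-10)·4²·5²·(3·6·10-(3·6+4)·5)/(6·10³·10000) = 7/1500 m
Load 3 — point force P=9 kN at a=5/2 m (b=L-a=15/2):
  y_3 = -Pa²(L-x)²(3bL-(3b+a)(L-x))/(6L³EI)  [x>a] = -9·(5/2)²·(10-5)²·(3·(15/2)·10-(3·(15/2)+(5/2))·(10-5))/(6·10³·10000) = -3/1280 m
Superposition: y = Σ y_i = -701/48000 m ≈ -0.014604 m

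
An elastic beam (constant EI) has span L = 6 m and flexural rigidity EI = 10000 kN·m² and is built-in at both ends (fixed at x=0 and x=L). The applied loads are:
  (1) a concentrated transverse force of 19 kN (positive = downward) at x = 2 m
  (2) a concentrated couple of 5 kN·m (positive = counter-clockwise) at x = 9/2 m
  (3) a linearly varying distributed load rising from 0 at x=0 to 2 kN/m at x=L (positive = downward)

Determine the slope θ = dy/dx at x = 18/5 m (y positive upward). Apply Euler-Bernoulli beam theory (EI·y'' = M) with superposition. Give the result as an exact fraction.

Load 1 — point force P=19 kN at a=2 m (b=L-a=4):
  θ_1 = Pa²(L-x)(2bL-(3b+a)(L-x))/(2L³EI)  [x>a] = 19·2²·(6-(18/5))·(2·4·6-(3·4+2)·(6-(18/5)))/(2·6³·10000) = 19/31250 rad
Load 2 — applied couple M₀=5 kN·m at a=9/2 m (b=L-a=3/2):
  θ_2 = (R_Ax²/2 - M_Ax)/EI  [x≤a] with R_A=15/16, M_A=25/16 = ((15/16)·(18/5)²/2 - (25/16)·(18/5))/10000 = 9/200000 rad
Load 3 — triangular load w₀=2 kN/m (0→w₀ over full span):
  θ_3 = -w₀(2x(L-x)(L-2x)(x+2L)+x²(L-x)²)/(120LEI) = -2·(2·(18/5)·(6-(18/5))·(6-2·(18/5))·((18/5)+2·6)+(18/5)²·(6-(18/5))²)/(120·6·10000) = 27/390625 rad
Superposition: θ = Σ θ_i = 18053/25000000 rad ≈ 0.000722 rad

θ(18/5) = 18053/25000000 rad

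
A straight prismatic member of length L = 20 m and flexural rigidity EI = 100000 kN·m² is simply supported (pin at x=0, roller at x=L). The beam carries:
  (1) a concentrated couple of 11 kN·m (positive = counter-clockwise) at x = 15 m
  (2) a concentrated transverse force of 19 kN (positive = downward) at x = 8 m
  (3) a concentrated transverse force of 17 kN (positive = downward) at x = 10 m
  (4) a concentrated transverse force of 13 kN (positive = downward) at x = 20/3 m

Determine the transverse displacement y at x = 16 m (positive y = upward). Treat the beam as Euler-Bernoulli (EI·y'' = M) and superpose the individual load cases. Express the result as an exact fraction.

Load 1 — applied couple M₀=11 kN·m at a=15 m (b=L-a=5):
  y_1 = (M₀x³/(6L)-M₀(x-a)²/2+C₁x)/EI  [x>a] with C₁=M₀(3b²-L²)/(6L)=-715/24 = (11·16³/(6·20)-11·(16-15)²/2+(-715/24)·16)/100000 = -1067/1000000 m
Load 2 — point force P=19 kN at a=8 m (b=L-a=12):
  y_2 = -Pa(L-x)(2Lx-a²-x²)/(6LEI)  [x>a] = -19·8·(20-16)·(2·20·16-8²-16²)/(6·20·100000) = -152/9375 m
Load 3 — point force P=17 kN at a=10 m (b=L-a=10):
  y_3 = -Pa(L-x)(2Lx-a²-x²)/(6LEI)  [x>a] = -17·10·(20-16)·(2·20·16-10²-16²)/(6·20·100000) = -1207/75000 m
Load 4 — point force P=13 kN at a=20/3 m (b=L-a=40/3):
  y_4 = -Pa(L-x)(2Lx-a²-x²)/(6LEI)  [x>a] = -13·(20/3)·(20-16)·(2·20·16-(20/3)²-16²)/(6·20·100000) = -2483/253125 m
Superposition: y = Σ y_i = -3497827/81000000 m ≈ -0.043183 m

y(16) = -3497827/81000000 m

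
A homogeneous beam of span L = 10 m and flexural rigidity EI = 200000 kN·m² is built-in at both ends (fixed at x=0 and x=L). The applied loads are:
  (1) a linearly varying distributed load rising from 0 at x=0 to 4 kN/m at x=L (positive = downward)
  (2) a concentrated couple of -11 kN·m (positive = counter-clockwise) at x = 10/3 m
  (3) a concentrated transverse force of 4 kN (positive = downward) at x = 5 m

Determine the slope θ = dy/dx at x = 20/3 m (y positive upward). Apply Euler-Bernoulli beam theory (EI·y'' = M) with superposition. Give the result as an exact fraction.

Load 1 — triangular load w₀=4 kN/m (0→w₀ over full span):
  θ_1 = -w₀(2x(L-x)(L-2x)(x+2L)+x²(L-x)²)/(120LEI) = -4·(2·(20/3)·(10-(20/3))·(10-2·(20/3))·((20/3)+2·10)+(20/3)²·(10-(20/3))²)/(120·10·200000) = 7/121500 rad
Load 2 — applied couple M₀=-11 kN·m at a=10/3 m (b=L-a=20/3):
  θ_2 = (R_Ax²/2 - M_Ax - M₀(x-a))/EI  [x>a] with R_A=-22/15, M_A=0 = ((-22/15)·(20/3)²/2 - 0·(20/3) - (-11)·((20/3)-(10/3)))/200000 = 11/540000 rad
Load 3 — point force P=4 kN at a=5 m (b=L-a=5):
  θ_3 = Pa²(L-x)(2bL-(3b+a)(L-x))/(2L³EI)  [x>a] = 4·5²·(10-(20/3))·(2·5·10-(3·5+5)·(10-(20/3)))/(2·10³·200000) = 1/36000 rad
Superposition: θ = Σ θ_i = 257/2430000 rad ≈ 0.000106 rad

θ(20/3) = 257/2430000 rad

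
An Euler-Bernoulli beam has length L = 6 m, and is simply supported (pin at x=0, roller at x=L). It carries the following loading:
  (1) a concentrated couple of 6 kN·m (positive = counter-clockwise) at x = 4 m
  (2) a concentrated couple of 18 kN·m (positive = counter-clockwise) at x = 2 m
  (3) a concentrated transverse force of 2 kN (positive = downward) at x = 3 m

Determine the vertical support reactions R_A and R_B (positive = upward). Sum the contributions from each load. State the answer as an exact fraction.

R_A = 5 kN, R_B = -3 kN

Load 1 — applied couple M₀=6 kN·m at a=4 m (b=L-a=2):
  R_A = M₀/L = 6/6 = 1 kN
  R_B = -M₀/L = -6/6 = -1 kN
Load 2 — applied couple M₀=18 kN·m at a=2 m (b=L-a=4):
  R_A = M₀/L = 18/6 = 3 kN
  R_B = -M₀/L = -18/6 = -3 kN
Load 3 — point force P=2 kN at a=3 m (b=L-a=3):
  R_A = Pb/L = 2·3/6 = 1 kN
  R_B = Pa/L = 2·3/6 = 1 kN
Superposition: R_A = 5 kN, R_B = -3 kN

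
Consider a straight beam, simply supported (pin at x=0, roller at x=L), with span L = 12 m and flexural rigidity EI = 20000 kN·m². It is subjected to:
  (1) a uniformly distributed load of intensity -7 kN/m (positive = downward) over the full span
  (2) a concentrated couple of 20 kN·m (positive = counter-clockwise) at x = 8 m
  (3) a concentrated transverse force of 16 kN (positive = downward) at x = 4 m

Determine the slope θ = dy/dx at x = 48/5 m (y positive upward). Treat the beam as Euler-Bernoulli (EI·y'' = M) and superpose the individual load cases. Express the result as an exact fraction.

Load 1 — uniform load w=-7 kN/m over full span:
  θ_1 = -w(L³-6Lx²+4x³)/(24EI) = -(-7)·(12³-6·12·(48/5)²+4·(48/5)³)/(24·20000) = -6237/312500 rad
Load 2 — applied couple M₀=20 kN·m at a=8 m (b=L-a=4):
  θ_2 = (M₀x²/(2L)-M₀(x-a)+C₁)/EI  [x>a] with C₁=M₀(3b²-L²)/(6L)=-80/3 = (20·(48/5)²/(2·12)-20·((48/5)-8)+(-80/3))/20000 = 17/18750 rad
Load 3 — point force P=16 kN at a=4 m (b=L-a=8):
  θ_3 = -Pa(2L²-6Lx+3x²+a²)/(6LEI)  [x>a] = -16·4·(2·12²-6·12·(48/5)+3·(48/5)²+4²)/(6·12·20000) = 692/140625 rad
Superposition: θ = Σ θ_i = -39743/2812500 rad ≈ -0.014131 rad

θ(48/5) = -39743/2812500 rad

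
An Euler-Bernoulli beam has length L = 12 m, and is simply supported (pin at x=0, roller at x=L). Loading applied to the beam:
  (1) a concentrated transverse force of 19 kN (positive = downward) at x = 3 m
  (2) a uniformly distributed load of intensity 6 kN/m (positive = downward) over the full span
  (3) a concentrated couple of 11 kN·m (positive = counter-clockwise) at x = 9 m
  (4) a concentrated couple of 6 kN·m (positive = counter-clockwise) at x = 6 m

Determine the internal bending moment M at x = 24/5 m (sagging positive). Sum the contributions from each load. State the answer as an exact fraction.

Load 1 — point force P=19 kN at a=3 m (b=L-a=9):
  M_1 = Pa(L-x)/L  [x>a] = 19·3·(12-(24/5))/12 = 171/5 kN·m
Load 2 — uniform load w=6 kN/m over full span:
  M_2 = wx(L-x)/2 = 6·(24/5)·(12-(24/5))/2 = 2592/25 kN·m
Load 3 — applied couple M₀=11 kN·m at a=9 m (b=L-a=3):
  M_3 = M₀x/L  [x≤a] = 11·(24/5)/12 = 22/5 kN·m
Load 4 — applied couple M₀=6 kN·m at a=6 m (b=L-a=6):
  M_4 = M₀x/L  [x≤a] = 6·(24/5)/12 = 12/5 kN·m
Superposition: M = Σ M_i = 3617/25 kN·m ≈ 144.680000 kN·m

M(24/5) = 3617/25 kN·m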